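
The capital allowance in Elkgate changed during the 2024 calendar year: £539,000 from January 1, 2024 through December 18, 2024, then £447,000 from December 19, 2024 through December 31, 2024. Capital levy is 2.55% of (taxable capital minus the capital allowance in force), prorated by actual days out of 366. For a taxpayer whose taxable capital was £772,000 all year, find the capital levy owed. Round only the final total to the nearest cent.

January 1 – December 18, 2024: 353 days, exemption £539,000 → (£772,000 − £539,000) × 2.55% × 353/366 = £5,730.4631
December 19 – December 31, 2024: 13 days, exemption £447,000 → (£772,000 − £447,000) × 2.55% × 13/366 = £294.3648
Total = £6,024.8279

£6,024.83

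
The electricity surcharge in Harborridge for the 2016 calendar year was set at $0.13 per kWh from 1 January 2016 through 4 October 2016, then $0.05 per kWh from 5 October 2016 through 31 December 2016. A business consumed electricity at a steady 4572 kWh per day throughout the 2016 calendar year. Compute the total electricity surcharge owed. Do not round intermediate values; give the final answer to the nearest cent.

1 January – 4 October 2016: 278 days × 4572 kWh/day = 1,271,016 kWh at $0.13/kWh → $165,232.08
5 October – 31 December 2016: 88 days × 4572 kWh/day = 402,336 kWh at $0.05/kWh → $20,116.80

$185,348.88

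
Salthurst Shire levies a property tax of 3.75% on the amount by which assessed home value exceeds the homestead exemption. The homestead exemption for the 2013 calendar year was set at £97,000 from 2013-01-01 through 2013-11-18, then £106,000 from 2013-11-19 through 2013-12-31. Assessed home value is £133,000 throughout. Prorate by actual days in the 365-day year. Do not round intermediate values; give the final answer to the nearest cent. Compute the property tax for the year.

2013-01-01 to 2013-11-18: 322 days, exemption £97,000 → (£133,000 − £97,000) × 3.75% × 322/365 = £1,190.9589
2013-11-19 to 2013-12-31: 43 days, exemption £106,000 → (£133,000 − £106,000) × 3.75% × 43/365 = £119.2808
Total = £1,310.2397

£1,310.24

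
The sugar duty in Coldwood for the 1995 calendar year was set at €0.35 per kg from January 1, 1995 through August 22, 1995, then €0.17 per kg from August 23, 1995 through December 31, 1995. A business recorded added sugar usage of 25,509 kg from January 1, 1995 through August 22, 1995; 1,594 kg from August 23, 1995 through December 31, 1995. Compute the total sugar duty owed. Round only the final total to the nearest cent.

€9199.13

January 1 – August 22, 1995: 25,509 kg at €0.35/kg → €8928.15
August 23 – December 31, 1995: 1,594 kg at €0.17/kg → €270.98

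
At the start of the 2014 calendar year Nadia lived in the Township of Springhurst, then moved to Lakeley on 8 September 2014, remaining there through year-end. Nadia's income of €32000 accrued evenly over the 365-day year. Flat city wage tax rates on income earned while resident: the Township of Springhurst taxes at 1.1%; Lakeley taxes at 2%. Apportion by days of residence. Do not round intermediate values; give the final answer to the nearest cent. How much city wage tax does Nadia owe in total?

The Township of Springhurst, 1 January – 7 September 2014: 250 days → €32000 × 1.1% × 250/365 = €241.0959
Lakeley, 8 September – 31 December 2014: 115 days → €32000 × 2% × 115/365 = €201.6438
Total = €442.7397

€442.74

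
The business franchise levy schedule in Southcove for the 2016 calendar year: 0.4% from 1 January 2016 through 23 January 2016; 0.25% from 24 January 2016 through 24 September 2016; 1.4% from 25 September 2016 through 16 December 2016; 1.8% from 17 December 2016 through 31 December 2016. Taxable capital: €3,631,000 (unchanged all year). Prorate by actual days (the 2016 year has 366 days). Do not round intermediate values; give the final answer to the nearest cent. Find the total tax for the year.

€21,195.71

1 January – 23 January 2016: 23 days at 0.4% → €3,631,000 × 0.4% × 23/366 = €912.7104
24 January – 24 September 2016: 245 days at 0.25% → €3,631,000 × 0.25% × 245/366 = €6,076.4686
25 September – 16 December 2016: 83 days at 1.4% → €3,631,000 × 1.4% × 83/366 = €11,527.9290
17 December – 31 December 2016: 15 days at 1.8% → €3,631,000 × 1.8% × 15/366 = €2,678.6066
Total = €21,195.7145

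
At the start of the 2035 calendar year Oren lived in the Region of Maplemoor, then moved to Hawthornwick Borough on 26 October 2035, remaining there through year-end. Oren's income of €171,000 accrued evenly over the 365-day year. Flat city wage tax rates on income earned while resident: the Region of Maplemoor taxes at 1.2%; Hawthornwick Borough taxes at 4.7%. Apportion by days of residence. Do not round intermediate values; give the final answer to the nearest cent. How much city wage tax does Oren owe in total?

€3,150.62

The Region of Maplemoor, 1 January – 25 October 2035: 298 days → €171,000 × 1.2% × 298/365 = €1,675.3315
Hawthornwick Borough, 26 October – 31 December 2035: 67 days → €171,000 × 4.7% × 67/365 = €1,475.2849
Total = €3,150.6164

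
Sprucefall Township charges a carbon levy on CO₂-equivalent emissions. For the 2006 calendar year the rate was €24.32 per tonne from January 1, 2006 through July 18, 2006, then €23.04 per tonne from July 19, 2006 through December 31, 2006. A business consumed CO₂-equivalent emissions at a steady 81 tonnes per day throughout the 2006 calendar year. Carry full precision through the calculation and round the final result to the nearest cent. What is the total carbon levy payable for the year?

January 1 – July 18, 2006: 199 days × 81 tonnes/day = 16,119 tonnes at €24.32/tonne → €392,014.08
July 19 – December 31, 2006: 166 days × 81 tonnes/day = 13,446 tonnes at €23.04/tonne → €309,795.84

€701,809.92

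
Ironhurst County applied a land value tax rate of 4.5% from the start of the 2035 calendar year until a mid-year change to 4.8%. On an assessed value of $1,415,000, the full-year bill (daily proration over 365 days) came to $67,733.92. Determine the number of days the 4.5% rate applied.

16 days

Let d = days at the first rate; then 365 − d days at the second rate.
$1,415,000 × [4.5%·d + 4.8%·(365−d)] / 365 = $67,733.92
Solving gives d = 16, so the new rate took effect on 17 January 2035.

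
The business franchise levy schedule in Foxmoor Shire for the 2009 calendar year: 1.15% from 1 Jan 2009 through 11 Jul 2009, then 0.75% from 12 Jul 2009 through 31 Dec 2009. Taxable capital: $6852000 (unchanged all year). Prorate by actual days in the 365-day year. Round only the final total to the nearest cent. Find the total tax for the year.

1 Jan – 11 Jul 2009: 192 days at 1.15% → $6852000 × 1.15% × 192/365 = $41449.9068
12 Jul – 31 Dec 2009: 173 days at 0.75% → $6852000 × 0.75% × 173/365 = $24357.4521
Total = $65807.3589

$65807.36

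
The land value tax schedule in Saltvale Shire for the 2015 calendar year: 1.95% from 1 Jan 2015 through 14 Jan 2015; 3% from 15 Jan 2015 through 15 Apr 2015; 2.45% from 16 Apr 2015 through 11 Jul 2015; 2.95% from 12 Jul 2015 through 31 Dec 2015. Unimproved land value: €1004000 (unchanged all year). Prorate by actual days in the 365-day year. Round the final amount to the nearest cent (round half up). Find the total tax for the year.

€28161.51

1 Jan – 14 Jan 2015: 14 days at 1.95% → €1004000 × 1.95% × 14/365 = €750.9370
15 Jan – 15 Apr 2015: 91 days at 3% → €1004000 × 3% × 91/365 = €7509.3699
16 Apr – 11 Jul 2015: 87 days at 2.45% → €1004000 × 2.45% × 87/365 = €5863.0849
12 Jul – 31 Dec 2015: 173 days at 2.95% → €1004000 × 2.95% × 173/365 = €14038.1205
Total = €28161.5123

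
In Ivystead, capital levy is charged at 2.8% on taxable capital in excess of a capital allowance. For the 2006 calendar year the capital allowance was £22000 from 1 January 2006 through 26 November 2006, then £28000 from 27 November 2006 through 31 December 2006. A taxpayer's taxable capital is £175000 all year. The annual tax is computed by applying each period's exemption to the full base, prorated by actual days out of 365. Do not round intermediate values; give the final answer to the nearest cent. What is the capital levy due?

£4267.89

1 January – 26 November 2006: 330 days, exemption £22000 → (£175000 − £22000) × 2.8% × 330/365 = £3873.2055
27 November – 31 December 2006: 35 days, exemption £28000 → (£175000 − £28000) × 2.8% × 35/365 = £394.6849
Total = £4267.8904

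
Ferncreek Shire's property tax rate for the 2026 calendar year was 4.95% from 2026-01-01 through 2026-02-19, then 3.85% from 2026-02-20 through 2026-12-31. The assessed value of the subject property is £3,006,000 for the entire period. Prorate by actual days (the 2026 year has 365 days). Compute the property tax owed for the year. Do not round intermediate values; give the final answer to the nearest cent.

£120,260.59

2026-01-01 to 2026-02-19: 50 days at 4.95% → £3,006,000 × 4.95% × 50/365 = £20,383.1507
2026-02-20 to 2026-12-31: 315 days at 3.85% → £3,006,000 × 3.85% × 315/365 = £99,877.4384
Total = £120,260.5890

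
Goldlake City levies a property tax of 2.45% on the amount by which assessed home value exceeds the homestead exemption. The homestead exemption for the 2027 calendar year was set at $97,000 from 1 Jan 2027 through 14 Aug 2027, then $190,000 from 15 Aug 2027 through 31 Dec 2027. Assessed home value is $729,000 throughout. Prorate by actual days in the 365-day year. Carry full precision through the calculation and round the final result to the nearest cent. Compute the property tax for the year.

$14,616.30

1 Jan – 14 Aug 2027: 226 days, exemption $97,000 → ($729,000 − $97,000) × 2.45% × 226/365 = $9,587.3534
15 Aug – 31 Dec 2027: 139 days, exemption $190,000 → ($729,000 − $190,000) × 2.45% × 139/365 = $5,028.9438
Total = $14,616.2973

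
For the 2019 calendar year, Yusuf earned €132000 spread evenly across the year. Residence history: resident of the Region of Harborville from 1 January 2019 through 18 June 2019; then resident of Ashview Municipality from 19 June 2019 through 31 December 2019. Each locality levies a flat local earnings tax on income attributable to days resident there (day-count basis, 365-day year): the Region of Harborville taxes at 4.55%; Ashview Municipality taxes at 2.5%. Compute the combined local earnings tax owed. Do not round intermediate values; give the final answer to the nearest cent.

€4552.92

The Region of Harborville, 1 January – 18 June 2019: 169 days → €132000 × 4.55% × 169/365 = €2780.8603
Ashview Municipality, 19 June – 31 December 2019: 196 days → €132000 × 2.5% × 196/365 = €1772.0548
Total = €4552.9151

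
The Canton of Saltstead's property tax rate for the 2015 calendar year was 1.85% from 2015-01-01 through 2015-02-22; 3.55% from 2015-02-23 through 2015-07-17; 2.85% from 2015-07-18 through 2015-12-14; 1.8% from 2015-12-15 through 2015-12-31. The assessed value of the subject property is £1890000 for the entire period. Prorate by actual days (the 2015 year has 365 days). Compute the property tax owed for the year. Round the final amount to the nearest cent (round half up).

£55452.08

2015-01-01 to 2015-02-22: 53 days at 1.85% → £1890000 × 1.85% × 53/365 = £5077.1096
2015-02-23 to 2015-07-17: 145 days at 3.55% → £1890000 × 3.55% × 145/365 = £26654.1781
2015-07-18 to 2015-12-14: 150 days at 2.85% → £1890000 × 2.85% × 150/365 = £22136.3014
2015-12-15 to 2015-12-31: 17 days at 1.8% → £1890000 × 1.8% × 17/365 = £1584.4932
Total = £55452.0822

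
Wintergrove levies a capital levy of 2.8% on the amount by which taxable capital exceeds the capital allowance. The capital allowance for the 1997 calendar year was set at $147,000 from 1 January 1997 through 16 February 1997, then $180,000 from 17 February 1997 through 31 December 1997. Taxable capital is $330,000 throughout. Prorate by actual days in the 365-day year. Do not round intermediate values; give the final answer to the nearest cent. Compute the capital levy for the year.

1 January – 16 February 1997: 47 days, exemption $147,000 → ($330,000 − $147,000) × 2.8% × 47/365 = $659.8027
17 February – 31 December 1997: 318 days, exemption $180,000 → ($330,000 − $180,000) × 2.8% × 318/365 = $3,659.1781
Total = $4,318.9808

$4,318.98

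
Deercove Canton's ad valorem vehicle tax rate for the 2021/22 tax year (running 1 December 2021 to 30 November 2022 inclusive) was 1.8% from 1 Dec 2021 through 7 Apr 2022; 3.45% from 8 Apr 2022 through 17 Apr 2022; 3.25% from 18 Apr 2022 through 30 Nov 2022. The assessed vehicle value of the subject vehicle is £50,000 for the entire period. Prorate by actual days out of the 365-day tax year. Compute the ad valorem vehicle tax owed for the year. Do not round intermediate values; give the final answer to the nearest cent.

1 Dec 2021 – 7 Apr 2022: 128 days at 1.8% → £50,000 × 1.8% × 128/365 = £315.6164
8 Apr – 17 Apr 2022: 10 days at 3.45% → £50,000 × 3.45% × 10/365 = £47.2603
18 Apr – 30 Nov 2022: 227 days at 3.25% → £50,000 × 3.25% × 227/365 = £1,010.6164
Total = £1,373.4932

£1,373.49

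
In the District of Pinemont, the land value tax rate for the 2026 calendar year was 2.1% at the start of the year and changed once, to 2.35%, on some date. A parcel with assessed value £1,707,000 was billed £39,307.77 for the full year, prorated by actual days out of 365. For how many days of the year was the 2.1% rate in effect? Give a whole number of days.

69 days

Let d = days at the first rate; then 365 − d days at the second rate.
£1,707,000 × [2.1%·d + 2.35%·(365−d)] / 365 = £39,307.77
Solving gives d = 69, so the new rate took effect on 11 March 2026.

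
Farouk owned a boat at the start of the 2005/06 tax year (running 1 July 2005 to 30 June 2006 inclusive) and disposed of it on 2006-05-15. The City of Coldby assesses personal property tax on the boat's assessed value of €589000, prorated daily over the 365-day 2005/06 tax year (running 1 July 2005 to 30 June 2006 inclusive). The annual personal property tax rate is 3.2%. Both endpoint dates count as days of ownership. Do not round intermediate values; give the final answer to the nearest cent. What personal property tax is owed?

€16472.64

Days held (2005-07-01 to 2006-05-15): 319 out of 365
Tax = €589000 × 3.2% × 319/365 = €16472.6356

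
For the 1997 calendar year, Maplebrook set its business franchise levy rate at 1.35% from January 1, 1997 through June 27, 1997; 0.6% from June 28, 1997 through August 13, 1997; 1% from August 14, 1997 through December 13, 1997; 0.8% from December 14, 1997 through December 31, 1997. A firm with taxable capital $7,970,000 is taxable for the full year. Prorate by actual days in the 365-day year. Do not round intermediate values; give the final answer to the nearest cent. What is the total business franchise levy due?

$88,412.41

January 1 – June 27, 1997: 178 days at 1.35% → $7,970,000 × 1.35% × 178/365 = $52,470.9863
June 28 – August 13, 1997: 47 days at 0.6% → $7,970,000 × 0.6% × 47/365 = $6,157.6438
August 14 – December 13, 1997: 122 days at 1% → $7,970,000 × 1% × 122/365 = $26,639.4521
December 14 – December 31, 1997: 18 days at 0.8% → $7,970,000 × 0.8% × 18/365 = $3,144.3288
Total = $88,412.4110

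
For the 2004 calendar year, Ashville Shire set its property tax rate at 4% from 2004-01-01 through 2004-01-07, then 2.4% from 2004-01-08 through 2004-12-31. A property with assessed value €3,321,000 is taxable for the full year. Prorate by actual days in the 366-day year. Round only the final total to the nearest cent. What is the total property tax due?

€80,720.26

2004-01-01 to 2004-01-07: 7 days at 4% → €3,321,000 × 4% × 7/366 = €2,540.6557
2004-01-08 to 2004-12-31: 359 days at 2.4% → €3,321,000 × 2.4% × 359/366 = €78,179.6066
Total = €80,720.2623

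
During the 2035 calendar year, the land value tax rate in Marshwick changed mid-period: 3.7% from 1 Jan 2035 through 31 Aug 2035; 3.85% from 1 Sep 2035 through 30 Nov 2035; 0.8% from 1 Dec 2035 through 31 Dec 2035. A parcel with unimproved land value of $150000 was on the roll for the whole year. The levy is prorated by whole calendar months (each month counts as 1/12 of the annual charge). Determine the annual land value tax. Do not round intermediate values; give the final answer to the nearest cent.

$5243.75

1 Jan – 31 Aug 2035: 8 months at 3.7% → $150000 × 3.7% × 8/12 = $3700.0000
1 Sep – 30 Nov 2035: 3 months at 3.85% → $150000 × 3.85% × 3/12 = $1443.7500
1 Dec – 31 Dec 2035: 1 month at 0.8% → $150000 × 0.8% × 1/12 = $100.0000
Total = $5243.7500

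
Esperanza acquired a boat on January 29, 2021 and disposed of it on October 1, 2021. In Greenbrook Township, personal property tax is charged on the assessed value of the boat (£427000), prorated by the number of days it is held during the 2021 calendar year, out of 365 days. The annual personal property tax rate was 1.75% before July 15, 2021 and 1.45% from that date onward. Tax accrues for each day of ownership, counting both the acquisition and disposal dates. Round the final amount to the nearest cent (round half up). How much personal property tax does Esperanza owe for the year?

January 29 – July 14, 2021: 167 days at 1.75% → £427000 × 1.75% × 167/365 = £3418.9247
July 15 – October 1, 2021: 79 days at 1.45% → £427000 × 1.45% × 79/365 = £1340.0781
Total = £4759.0027

£4759.00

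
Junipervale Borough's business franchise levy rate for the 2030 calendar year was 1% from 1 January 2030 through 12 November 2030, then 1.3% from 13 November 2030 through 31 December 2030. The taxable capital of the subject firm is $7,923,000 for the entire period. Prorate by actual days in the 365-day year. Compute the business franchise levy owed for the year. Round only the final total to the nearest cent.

1 January – 12 November 2030: 316 days at 1% → $7,923,000 × 1% × 316/365 = $68,593.6438
13 November – 31 December 2030: 49 days at 1.3% → $7,923,000 × 1.3% × 49/365 = $13,827.2630
Total = $82,420.9068

$82,420.91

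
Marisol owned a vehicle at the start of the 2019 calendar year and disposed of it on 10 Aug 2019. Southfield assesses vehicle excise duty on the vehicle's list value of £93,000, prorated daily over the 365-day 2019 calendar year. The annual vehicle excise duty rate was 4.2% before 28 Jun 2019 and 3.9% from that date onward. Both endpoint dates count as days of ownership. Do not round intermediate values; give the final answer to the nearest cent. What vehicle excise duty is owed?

1 Jan – 27 Jun 2019: 178 days at 4.2% → £93,000 × 4.2% × 178/365 = £1,904.8438
28 Jun – 10 Aug 2019: 44 days at 3.9% → £93,000 × 3.9% × 44/365 = £437.2274
Total = £2,342.0712

£2,342.07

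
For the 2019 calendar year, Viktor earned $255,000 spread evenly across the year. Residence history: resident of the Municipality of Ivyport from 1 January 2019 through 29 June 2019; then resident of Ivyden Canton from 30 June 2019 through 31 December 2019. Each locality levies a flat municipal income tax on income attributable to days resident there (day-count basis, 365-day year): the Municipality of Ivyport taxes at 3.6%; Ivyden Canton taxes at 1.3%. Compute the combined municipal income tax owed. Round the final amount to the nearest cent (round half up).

$6,207.33

The Municipality of Ivyport, 1 January – 29 June 2019: 180 days → $255,000 × 3.6% × 180/365 = $4,527.1233
Ivyden Canton, 30 June – 31 December 2019: 185 days → $255,000 × 1.3% × 185/365 = $1,680.2055
Total = $6,207.3288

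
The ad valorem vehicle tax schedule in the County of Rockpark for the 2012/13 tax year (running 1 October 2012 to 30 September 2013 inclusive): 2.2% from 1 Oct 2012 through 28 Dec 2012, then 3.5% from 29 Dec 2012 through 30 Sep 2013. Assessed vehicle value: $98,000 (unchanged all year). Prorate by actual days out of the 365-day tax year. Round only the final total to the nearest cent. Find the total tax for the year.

1 Oct – 28 Dec 2012: 89 days at 2.2% → $98,000 × 2.2% × 89/365 = $525.7096
29 Dec 2012 – 30 Sep 2013: 276 days at 3.5% → $98,000 × 3.5% × 276/365 = $2,593.6438
Total = $3,119.3534

$3,119.35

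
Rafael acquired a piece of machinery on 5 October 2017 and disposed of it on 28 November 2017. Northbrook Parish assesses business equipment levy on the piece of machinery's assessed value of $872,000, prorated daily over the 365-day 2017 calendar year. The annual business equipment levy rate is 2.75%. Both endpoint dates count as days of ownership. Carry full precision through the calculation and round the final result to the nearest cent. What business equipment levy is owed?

Days held (5 October – 28 November 2017): 55 out of 365
Tax = $872,000 × 2.75% × 55/365 = $3,613.4247

$3,613.42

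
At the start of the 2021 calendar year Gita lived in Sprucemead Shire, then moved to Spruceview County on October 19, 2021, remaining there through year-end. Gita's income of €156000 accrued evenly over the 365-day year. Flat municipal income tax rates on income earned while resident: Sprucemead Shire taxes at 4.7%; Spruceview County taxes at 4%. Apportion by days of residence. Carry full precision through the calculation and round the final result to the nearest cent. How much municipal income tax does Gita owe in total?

Sprucemead Shire, January 1 – October 18, 2021: 291 days → €156000 × 4.7% × 291/365 = €5845.5123
Spruceview County, October 19 – December 31, 2021: 74 days → €156000 × 4% × 74/365 = €1265.0959
Total = €7110.6082

€7110.61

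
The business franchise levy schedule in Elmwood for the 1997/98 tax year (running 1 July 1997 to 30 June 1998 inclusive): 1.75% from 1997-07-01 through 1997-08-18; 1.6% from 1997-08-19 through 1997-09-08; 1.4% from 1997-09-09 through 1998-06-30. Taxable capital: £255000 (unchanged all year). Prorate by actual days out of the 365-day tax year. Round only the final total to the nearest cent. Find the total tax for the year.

£3719.16

1997-07-01 to 1997-08-18: 49 days at 1.75% → £255000 × 1.75% × 49/365 = £599.0753
1997-08-19 to 1997-09-08: 21 days at 1.6% → £255000 × 1.6% × 21/365 = £234.7397
1997-09-09 to 1998-06-30: 295 days at 1.4% → £255000 × 1.4% × 295/365 = £2885.3425
Total = £3719.1575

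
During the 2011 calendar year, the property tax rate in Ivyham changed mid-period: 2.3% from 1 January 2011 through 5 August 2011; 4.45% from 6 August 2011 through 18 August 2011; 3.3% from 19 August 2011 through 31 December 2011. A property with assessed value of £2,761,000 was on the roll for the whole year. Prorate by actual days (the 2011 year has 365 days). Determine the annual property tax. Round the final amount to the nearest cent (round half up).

1 January – 5 August 2011: 217 days at 2.3% → £2,761,000 × 2.3% × 217/365 = £37,753.8384
6 August – 18 August 2011: 13 days at 4.45% → £2,761,000 × 4.45% × 13/365 = £4,375.9959
19 August – 31 December 2011: 135 days at 3.3% → £2,761,000 × 3.3% × 135/365 = £33,699.3288
Total = £75,829.1630

£75,829.16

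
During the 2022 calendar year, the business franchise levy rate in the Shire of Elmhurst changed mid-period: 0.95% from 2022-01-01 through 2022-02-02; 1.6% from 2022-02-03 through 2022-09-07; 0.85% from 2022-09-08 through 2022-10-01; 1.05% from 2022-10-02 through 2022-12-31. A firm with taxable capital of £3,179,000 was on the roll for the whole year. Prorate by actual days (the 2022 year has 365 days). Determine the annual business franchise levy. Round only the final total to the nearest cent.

2022-01-01 to 2022-02-02: 33 days at 0.95% → £3,179,000 × 0.95% × 33/365 = £2,730.4562
2022-02-03 to 2022-09-07: 217 days at 1.6% → £3,179,000 × 1.6% × 217/365 = £30,239.6932
2022-09-08 to 2022-10-01: 24 days at 0.85% → £3,179,000 × 0.85% × 24/365 = £1,776.7562
2022-10-02 to 2022-12-31: 91 days at 1.05% → £3,179,000 × 1.05% × 91/365 = £8,322.0123
Total = £43,068.9178

£43,068.92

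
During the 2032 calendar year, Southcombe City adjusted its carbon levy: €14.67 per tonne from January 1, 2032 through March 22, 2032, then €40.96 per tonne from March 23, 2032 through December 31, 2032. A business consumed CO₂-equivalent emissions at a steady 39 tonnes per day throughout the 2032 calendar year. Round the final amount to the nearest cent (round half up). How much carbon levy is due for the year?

January 1 – March 22, 2032: 82 days × 39 tonnes/day = 3,198 tonnes at €14.67/tonne → €46,914.66
March 23 – December 31, 2032: 284 days × 39 tonnes/day = 11,076 tonnes at €40.96/tonne → €453,672.96

€500,587.62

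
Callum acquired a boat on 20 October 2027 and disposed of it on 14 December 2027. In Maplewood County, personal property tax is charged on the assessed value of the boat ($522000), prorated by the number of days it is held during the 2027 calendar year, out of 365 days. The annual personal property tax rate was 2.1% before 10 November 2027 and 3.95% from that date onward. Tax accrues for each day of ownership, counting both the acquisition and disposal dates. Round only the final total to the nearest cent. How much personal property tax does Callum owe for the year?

$2607.85

20 October – 9 November 2027: 21 days at 2.1% → $522000 × 2.1% × 21/365 = $630.6904
10 November – 14 December 2027: 35 days at 3.95% → $522000 × 3.95% × 35/365 = $1977.1644
Total = $2607.8548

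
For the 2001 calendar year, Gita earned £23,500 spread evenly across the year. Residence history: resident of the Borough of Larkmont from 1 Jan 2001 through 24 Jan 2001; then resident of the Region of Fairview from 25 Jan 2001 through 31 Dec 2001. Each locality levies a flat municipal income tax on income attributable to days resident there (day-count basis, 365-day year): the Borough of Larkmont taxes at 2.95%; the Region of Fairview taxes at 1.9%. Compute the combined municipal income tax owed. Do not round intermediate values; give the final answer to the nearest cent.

The Borough of Larkmont, 1 Jan – 24 Jan 2001: 24 days → £23,500 × 2.95% × 24/365 = £45.5836
The Region of Fairview, 25 Jan – 31 Dec 2001: 341 days → £23,500 × 1.9% × 341/365 = £417.1411
Total = £462.7247

£462.72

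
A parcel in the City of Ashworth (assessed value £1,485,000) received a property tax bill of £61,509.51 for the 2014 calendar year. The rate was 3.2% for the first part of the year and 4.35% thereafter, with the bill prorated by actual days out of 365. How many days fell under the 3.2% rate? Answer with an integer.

66 days

Let d = days at the first rate; then 365 − d days at the second rate.
£1,485,000 × [3.2%·d + 4.35%·(365−d)] / 365 = £61,509.51
Solving gives d = 66, so the new rate took effect on 8 March 2014.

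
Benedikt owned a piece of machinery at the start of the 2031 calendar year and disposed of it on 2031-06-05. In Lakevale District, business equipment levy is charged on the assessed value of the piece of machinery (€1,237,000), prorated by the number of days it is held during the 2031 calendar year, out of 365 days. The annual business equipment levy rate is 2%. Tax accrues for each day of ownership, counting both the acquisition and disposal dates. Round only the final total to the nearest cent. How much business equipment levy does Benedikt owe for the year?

€10,573.81

Days held (2031-01-01 to 2031-06-05): 156 out of 365
Tax = €1,237,000 × 2% × 156/365 = €10,573.8082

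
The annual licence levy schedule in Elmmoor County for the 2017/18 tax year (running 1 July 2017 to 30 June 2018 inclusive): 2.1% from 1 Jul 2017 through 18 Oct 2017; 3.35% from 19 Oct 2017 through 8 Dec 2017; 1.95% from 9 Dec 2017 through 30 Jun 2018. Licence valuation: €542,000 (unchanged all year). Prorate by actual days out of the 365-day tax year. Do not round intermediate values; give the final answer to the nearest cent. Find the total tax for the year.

1 Jul – 18 Oct 2017: 110 days at 2.1% → €542,000 × 2.1% × 110/365 = €3,430.1918
19 Oct – 8 Dec 2017: 51 days at 3.35% → €542,000 × 3.35% × 51/365 = €2,537.0055
9 Dec 2017 – 30 Jun 2018: 204 days at 1.95% → €542,000 × 1.95% × 204/365 = €5,907.0575
Total = €11,874.2548

€11,874.25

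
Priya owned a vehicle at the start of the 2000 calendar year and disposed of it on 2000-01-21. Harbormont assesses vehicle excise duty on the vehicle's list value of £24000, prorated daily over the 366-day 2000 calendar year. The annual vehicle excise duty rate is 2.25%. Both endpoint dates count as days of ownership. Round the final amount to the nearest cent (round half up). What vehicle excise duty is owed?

Days held (2000-01-01 to 2000-01-21): 21 out of 366
Tax = £24000 × 2.25% × 21/366 = £30.9836

£30.98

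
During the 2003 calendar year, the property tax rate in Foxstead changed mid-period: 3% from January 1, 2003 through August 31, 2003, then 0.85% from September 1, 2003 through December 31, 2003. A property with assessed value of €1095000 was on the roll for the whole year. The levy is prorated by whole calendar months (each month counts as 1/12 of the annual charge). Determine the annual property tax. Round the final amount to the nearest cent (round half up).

January 1 – August 31, 2003: 8 months at 3% → €1095000 × 3% × 8/12 = €21900.0000
September 1 – December 31, 2003: 4 months at 0.85% → €1095000 × 0.85% × 4/12 = €3102.5000
Total = €25002.5000

€25002.50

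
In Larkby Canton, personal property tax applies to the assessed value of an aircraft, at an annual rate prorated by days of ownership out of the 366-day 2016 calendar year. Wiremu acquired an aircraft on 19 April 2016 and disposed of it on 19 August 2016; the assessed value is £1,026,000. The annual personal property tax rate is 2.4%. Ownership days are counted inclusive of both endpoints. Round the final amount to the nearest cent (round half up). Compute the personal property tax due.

£8,275.28

Days held (19 April – 19 August 2016): 123 out of 366
Tax = £1,026,000 × 2.4% × 123/366 = £8,275.2787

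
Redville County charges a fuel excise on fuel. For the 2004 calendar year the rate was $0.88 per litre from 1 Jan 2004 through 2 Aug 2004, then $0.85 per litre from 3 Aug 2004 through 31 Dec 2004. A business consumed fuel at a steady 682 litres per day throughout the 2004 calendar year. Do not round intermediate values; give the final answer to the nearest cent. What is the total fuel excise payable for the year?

1 Jan – 2 Aug 2004: 215 days × 682 litres/day = 146,630 litres at $0.88/litre → $129,034.40
3 Aug – 31 Dec 2004: 151 days × 682 litres/day = 102,982 litres at $0.85/litre → $87,534.70

$216,569.10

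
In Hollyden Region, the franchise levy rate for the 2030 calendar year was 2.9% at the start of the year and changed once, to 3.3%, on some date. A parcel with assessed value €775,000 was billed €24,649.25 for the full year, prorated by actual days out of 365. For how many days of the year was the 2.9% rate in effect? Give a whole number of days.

109 days

Let d = days at the first rate; then 365 − d days at the second rate.
€775,000 × [2.9%·d + 3.3%·(365−d)] / 365 = €24,649.25
Solving gives d = 109, so the new rate took effect on April 20, 2030.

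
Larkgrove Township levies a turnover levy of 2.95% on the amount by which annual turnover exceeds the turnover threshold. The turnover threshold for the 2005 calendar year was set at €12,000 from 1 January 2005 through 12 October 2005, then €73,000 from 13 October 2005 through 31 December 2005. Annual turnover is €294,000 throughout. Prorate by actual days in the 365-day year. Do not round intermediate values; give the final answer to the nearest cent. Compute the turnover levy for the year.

1 January – 12 October 2005: 285 days, exemption €12,000 → (€294,000 − €12,000) × 2.95% × 285/365 = €6,495.6575
13 October – 31 December 2005: 80 days, exemption €73,000 → (€294,000 − €73,000) × 2.95% × 80/365 = €1,428.9315
Total = €7,924.5890

€7,924.59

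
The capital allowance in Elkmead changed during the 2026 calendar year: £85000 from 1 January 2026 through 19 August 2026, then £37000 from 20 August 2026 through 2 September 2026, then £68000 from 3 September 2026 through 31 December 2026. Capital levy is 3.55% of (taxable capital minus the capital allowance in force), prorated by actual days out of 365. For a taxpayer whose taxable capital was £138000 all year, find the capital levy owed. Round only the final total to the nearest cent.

1 January – 19 August 2026: 231 days, exemption £85000 → (£138000 − £85000) × 3.55% × 231/365 = £1190.7575
20 August – 2 September 2026: 14 days, exemption £37000 → (£138000 − £37000) × 3.55% × 14/365 = £137.5260
3 September – 31 December 2026: 120 days, exemption £68000 → (£138000 − £68000) × 3.55% × 120/365 = £816.9863
Total = £2145.2699

£2145.27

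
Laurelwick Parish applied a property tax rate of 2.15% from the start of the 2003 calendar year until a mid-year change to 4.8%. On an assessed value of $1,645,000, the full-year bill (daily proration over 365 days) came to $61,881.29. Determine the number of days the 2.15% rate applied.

Let d = days at the first rate; then 365 − d days at the second rate.
$1,645,000 × [2.15%·d + 4.8%·(365−d)] / 365 = $61,881.29
Solving gives d = 143, so the new rate took effect on 24 May 2003.

143 days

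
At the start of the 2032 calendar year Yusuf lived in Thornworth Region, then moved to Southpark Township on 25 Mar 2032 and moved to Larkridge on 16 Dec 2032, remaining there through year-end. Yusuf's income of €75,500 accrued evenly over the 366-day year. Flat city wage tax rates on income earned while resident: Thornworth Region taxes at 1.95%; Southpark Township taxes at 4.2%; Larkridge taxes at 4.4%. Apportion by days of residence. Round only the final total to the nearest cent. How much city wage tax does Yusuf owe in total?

€2,787.72

Thornworth Region, 1 Jan – 24 Mar 2032: 84 days → €75,500 × 1.95% × 84/366 = €337.8934
Southpark Township, 25 Mar – 15 Dec 2032: 266 days → €75,500 × 4.2% × 266/366 = €2,304.6066
Larkridge, 16 Dec – 31 Dec 2032: 16 days → €75,500 × 4.4% × 16/366 = €145.2240
Total = €2,787.7240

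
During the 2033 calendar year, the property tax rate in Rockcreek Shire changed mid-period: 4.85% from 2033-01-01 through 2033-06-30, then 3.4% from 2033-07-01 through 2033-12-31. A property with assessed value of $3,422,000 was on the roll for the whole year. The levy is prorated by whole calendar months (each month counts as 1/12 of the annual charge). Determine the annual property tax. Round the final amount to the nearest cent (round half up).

2033-01-01 to 2033-06-30: 6 months at 4.85% → $3,422,000 × 4.85% × 6/12 = $82,983.5000
2033-07-01 to 2033-12-31: 6 months at 3.4% → $3,422,000 × 3.4% × 6/12 = $58,174.0000
Total = $141,157.5000

$141,157.50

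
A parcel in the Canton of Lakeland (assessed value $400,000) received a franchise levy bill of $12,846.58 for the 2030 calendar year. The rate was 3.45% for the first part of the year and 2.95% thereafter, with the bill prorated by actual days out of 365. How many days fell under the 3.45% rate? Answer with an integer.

Let d = days at the first rate; then 365 − d days at the second rate.
$400,000 × [3.45%·d + 2.95%·(365−d)] / 365 = $12,846.58
Solving gives d = 191, so the new rate took effect on 11 Jul 2030.

191 days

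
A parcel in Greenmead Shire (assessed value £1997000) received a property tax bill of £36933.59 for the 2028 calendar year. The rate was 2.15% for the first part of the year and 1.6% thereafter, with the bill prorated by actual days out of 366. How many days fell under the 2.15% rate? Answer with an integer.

Let d = days at the first rate; then 366 − d days at the second rate.
£1997000 × [2.15%·d + 1.6%·(366−d)] / 366 = £36933.59
Solving gives d = 166, so the new rate took effect on 15 June 2028.

166 days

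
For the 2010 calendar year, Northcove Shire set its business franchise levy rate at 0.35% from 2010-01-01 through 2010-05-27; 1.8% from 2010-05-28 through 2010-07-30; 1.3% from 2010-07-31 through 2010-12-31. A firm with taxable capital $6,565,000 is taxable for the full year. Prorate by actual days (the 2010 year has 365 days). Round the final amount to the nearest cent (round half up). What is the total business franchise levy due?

$65,982.75

2010-01-01 to 2010-05-27: 147 days at 0.35% → $6,565,000 × 0.35% × 147/365 = $9,253.9521
2010-05-28 to 2010-07-30: 64 days at 1.8% → $6,565,000 × 1.8% × 64/365 = $20,720.2192
2010-07-31 to 2010-12-31: 154 days at 1.3% → $6,565,000 × 1.3% × 154/365 = $36,008.5753
Total = $65,982.7466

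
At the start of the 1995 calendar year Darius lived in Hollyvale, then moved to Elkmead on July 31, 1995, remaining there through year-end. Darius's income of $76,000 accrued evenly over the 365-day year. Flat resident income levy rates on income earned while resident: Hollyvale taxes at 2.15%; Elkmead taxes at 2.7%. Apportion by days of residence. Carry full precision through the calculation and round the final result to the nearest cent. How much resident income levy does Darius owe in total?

Hollyvale, January 1 – July 30, 1995: 211 days → $76,000 × 2.15% × 211/365 = $944.5863
Elkmead, July 31 – December 31, 1995: 154 days → $76,000 × 2.7% × 154/365 = $865.7753
Total = $1,810.3616

$1,810.36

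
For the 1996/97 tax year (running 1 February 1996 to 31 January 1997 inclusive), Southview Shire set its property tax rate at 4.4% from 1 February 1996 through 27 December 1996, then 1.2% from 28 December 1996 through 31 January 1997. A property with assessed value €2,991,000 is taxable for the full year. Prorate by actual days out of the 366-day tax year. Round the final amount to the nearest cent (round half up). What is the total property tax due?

1 February – 27 December 1996: 331 days at 4.4% → €2,991,000 × 4.4% × 331/366 = €119,018.9180
28 December 1996 – 31 January 1997: 35 days at 1.2% → €2,991,000 × 1.2% × 35/366 = €3,432.2951
Total = €122,451.2131

€122,451.21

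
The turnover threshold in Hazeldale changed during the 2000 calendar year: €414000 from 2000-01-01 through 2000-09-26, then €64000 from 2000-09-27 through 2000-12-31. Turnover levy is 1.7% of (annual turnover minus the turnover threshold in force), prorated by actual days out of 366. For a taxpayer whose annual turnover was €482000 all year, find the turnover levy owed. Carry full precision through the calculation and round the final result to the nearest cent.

€2716.66

2000-01-01 to 2000-09-26: 270 days, exemption €414000 → (€482000 − €414000) × 1.7% × 270/366 = €852.7869
2000-09-27 to 2000-12-31: 96 days, exemption €64000 → (€482000 − €64000) × 1.7% × 96/366 = €1863.8689
Total = €2716.6557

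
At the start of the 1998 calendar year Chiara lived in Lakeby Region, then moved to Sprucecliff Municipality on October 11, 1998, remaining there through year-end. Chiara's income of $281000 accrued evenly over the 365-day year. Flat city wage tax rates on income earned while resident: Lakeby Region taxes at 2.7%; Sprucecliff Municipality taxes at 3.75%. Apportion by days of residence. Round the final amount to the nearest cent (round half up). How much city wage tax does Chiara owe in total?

$8249.85

Lakeby Region, January 1 – October 10, 1998: 283 days → $281000 × 2.7% × 283/365 = $5882.5233
Sprucecliff Municipality, October 11 – December 31, 1998: 82 days → $281000 × 3.75% × 82/365 = $2367.3288
Total = $8249.8521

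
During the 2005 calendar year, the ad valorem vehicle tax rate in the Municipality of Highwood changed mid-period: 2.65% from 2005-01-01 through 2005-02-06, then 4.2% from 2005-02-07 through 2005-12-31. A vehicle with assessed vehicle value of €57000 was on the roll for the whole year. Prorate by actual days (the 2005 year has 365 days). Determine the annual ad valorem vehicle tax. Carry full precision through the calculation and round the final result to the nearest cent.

2005-01-01 to 2005-02-06: 37 days at 2.65% → €57000 × 2.65% × 37/365 = €153.1192
2005-02-07 to 2005-12-31: 328 days at 4.2% → €57000 × 4.2% × 328/365 = €2151.3205
Total = €2304.4397

€2304.44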